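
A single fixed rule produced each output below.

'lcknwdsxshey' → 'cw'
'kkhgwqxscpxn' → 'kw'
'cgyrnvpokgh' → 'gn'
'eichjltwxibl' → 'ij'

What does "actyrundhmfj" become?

Rule — keep one character in every 3, starting at position 2 (positions 2nd, 5th, 8th, ...), then keep only the first 2 characters.
Working it through for "actyrundhmfj": intermediate "crdf", final "cr".

cr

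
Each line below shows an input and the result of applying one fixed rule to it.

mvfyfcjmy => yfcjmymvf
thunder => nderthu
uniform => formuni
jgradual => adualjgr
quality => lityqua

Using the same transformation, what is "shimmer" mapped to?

Looking at the pairs, the operation is to move the first 3 characters to the end (rotate left by 3).
Doing the same to "shimmer": "mmershi".

mmershi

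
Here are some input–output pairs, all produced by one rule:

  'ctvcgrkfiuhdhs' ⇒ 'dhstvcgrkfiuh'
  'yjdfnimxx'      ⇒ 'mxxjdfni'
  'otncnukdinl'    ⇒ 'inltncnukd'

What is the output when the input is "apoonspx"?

Looking at the pairs, the operation is to delete the first character, then move the last 3 characters to the front (rotate right by 3).
Working it through for "apoonspx": intermediate "poonspx", final "spxpoon".

spxpoon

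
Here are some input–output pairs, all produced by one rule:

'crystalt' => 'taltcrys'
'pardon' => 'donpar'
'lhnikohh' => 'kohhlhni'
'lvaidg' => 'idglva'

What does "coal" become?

alco

The pattern: swap the front and back halves of the string.
So "coal" becomes "alco".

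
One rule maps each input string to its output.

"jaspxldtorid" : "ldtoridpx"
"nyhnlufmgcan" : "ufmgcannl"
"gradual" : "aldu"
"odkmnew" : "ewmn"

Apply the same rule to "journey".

What's happening: delete the first 3 characters, then move the first 2 characters to the end (rotate left by 2).
Starting from "journey": after the first operation, "rney"; after the second, "eyrn".
(Check on "odkmnew": → "mnew" → "ewmn" ✓)

eyrn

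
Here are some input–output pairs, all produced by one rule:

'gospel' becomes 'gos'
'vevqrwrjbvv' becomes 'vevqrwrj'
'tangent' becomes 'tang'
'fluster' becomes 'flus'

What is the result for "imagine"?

The transformation: delete the last 3 characters.
"imagine" → "imag".

imag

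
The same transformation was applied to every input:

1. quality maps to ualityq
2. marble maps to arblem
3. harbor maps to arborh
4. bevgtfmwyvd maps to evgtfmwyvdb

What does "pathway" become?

athwayp

The pattern: move the first character to the end.
For "pathway" the result is "athwayp".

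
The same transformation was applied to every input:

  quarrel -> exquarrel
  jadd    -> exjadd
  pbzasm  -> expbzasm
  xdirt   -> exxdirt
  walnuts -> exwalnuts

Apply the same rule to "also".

exalso

In each case the input is transformed by: prepend "ex".
Doing the same to "also": "exalso".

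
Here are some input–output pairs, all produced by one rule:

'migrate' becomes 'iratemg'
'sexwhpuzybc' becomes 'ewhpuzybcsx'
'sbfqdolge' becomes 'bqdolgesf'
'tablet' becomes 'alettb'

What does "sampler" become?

aplersm

Each output is the input with this applied: move the first 2 characters to the end (rotate left by 2), then swap the first and last characters.
Applying both steps to "sampler": "mplersa", then "aplersm".
(Check on "tablet": → "bletta" → "alettb" ✓)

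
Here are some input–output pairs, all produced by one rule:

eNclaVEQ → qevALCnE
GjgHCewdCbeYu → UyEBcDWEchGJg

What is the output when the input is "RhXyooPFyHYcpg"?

GPCyhYfpOOYxHr

What's happening: flip the case of every letter, then reverse the string.
Working it through for "RhXyooPFyHYcpg": intermediate "rHxYOOpfYhyCPG", final "GPCyhYfpOOYxHr".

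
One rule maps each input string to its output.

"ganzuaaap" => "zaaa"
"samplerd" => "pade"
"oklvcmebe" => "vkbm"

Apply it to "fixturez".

tizr

Rule — keep every other character starting from the second (positions 2nd, 4th, 6th, ...), then swap each adjacent pair of characters (1↔2, 3↔4, ...).
Working it through for "fixturez": intermediate "itrz", final "tizr".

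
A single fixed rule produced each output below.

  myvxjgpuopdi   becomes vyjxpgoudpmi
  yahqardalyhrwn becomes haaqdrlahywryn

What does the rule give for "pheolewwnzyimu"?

ehlowenwyzmipu

Looking at the pairs, the operation is to move the first character to the end, then swap each adjacent pair of characters (1↔2, 3↔4, ...).
"pheolewwnzyimu" → "heolewwnzyimup" → "ehlowenwyzmipu".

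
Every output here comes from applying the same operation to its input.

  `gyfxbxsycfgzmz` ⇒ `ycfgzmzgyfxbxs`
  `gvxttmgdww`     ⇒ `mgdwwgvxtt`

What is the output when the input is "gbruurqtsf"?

rqtsfgbruu

The pattern: swap the front and back halves of the string.
For "gbruurqtsf" the result is "rqtsfgbruu".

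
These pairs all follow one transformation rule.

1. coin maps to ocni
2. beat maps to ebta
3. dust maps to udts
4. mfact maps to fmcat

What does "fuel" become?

The rule is to swap each adjacent pair of characters (1↔2, 3↔4, ...).
"fuel" → "ufle".

ufle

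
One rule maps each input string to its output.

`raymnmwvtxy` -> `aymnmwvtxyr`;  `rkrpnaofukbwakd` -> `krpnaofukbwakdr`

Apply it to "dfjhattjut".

fjhattjutd

In each case the input is transformed by: move the first character to the end.
On "dfjhattjut" that produces "fjhattjutd".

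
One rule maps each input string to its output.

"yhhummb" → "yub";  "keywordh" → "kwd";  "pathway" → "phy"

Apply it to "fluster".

fsr

Rule — keep one character in every 3, starting at position 1 (positions 1st, 4th, 7th, ...).
Applying that to "fluster" gives "fsr".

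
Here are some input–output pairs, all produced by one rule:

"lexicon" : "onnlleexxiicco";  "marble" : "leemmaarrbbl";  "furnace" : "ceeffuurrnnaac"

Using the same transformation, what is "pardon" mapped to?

onnppaarrddo

What's happening: double every character, then move the last 3 characters to the front (rotate right by 3).
"pardon" → "onnppaarrddo".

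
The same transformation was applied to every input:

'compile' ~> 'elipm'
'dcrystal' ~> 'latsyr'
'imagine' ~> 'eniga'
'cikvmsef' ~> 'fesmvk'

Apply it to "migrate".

What's happening: delete the first 2 characters, then reverse the string.
Starting from "migrate": after the first operation, "grate"; after the second, "etarg".

etarg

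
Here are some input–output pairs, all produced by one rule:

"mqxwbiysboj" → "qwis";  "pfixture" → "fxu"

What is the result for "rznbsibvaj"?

What's happening: delete the last 2 characters, then keep every other character starting from the second (positions 2nd, 4th, 6th, ...).
Starting from "rznbsibvaj": after the first operation, "rznbsibv"; after the second, "zbiv".

zbiv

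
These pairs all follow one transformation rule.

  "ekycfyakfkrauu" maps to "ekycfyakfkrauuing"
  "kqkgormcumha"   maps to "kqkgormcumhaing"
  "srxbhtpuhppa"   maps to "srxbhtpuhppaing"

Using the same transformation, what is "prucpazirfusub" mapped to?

The transformation: append "ing".
On "prucpazirfusub" that produces "prucpazirfusubing".

prucpazirfusubing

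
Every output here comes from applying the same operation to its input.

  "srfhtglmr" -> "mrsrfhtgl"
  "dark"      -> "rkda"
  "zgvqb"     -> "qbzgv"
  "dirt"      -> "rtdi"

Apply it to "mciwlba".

bamciwl

The rule is to move the last 2 characters to the front (rotate right by 2).
So "mciwlba" becomes "bamciwl".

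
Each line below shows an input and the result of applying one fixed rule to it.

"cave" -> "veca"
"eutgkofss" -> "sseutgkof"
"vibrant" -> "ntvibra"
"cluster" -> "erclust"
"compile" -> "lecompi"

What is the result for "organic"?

icorgan

In each case the input is transformed by: move the last 2 characters to the front (rotate right by 2).
So "organic" becomes "icorgan".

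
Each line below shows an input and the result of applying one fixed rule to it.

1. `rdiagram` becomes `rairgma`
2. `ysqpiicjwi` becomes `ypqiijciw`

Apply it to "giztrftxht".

The rule is to swap each adjacent pair of characters (1↔2, 3↔4, ...), then delete the first character.
Starting from "giztrftxht": after the first operation, "igtzfrxtth"; after the second, "gtzfrxtth".
(Check on "rdiagram": → "drairgma" → "rairgma" ✓)

gtzfrxtth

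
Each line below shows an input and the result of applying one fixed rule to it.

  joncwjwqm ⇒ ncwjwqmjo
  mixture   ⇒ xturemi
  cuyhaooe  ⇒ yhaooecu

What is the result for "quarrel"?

In each case the input is transformed by: move the first 2 characters to the end (rotate left by 2).
For "quarrel" the result is "arrelqu".

arrelqu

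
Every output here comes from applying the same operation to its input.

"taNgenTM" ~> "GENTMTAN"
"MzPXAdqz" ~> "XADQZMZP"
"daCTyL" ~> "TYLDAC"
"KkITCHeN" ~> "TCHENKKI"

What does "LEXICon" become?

ICONLEX

The rule is to move the first 3 characters to the end (rotate left by 3), then convert every letter to uppercase.
For "LEXICon", step one produces "IConLEX"; step two turns that into "ICONLEX".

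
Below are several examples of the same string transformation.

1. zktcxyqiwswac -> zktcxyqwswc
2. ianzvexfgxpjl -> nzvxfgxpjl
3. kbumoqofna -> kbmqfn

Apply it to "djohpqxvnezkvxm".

The pattern: remove every vowel.
For "djohpqxvnezkvxm" the result is "djhpqxvnzkvxm".

djhpqxvnzkvxm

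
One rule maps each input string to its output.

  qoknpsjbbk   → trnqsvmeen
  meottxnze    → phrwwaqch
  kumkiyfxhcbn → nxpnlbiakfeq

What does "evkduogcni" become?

hyngxrjfql

The pattern: shift every letter 3 places forward in the alphabet (wrapping around).
Doing the same to "evkduogcni": "hyngxrjfql".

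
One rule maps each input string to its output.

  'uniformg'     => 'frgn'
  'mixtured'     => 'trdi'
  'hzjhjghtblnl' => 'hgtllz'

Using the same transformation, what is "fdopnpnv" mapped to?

In each case the input is transformed by: move the first 2 characters to the end (rotate left by 2), then keep every other character starting from the second (positions 2nd, 4th, 6th, ...).
On "fdopnpnv" that produces "ppvd".

ppvd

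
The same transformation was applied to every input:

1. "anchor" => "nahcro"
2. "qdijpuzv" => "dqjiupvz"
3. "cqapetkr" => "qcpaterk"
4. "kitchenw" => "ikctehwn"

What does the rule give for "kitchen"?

ikctehn

The transformation: swap each adjacent pair of characters (1↔2, 3↔4, ...).
For "kitchen" the result is "ikctehn".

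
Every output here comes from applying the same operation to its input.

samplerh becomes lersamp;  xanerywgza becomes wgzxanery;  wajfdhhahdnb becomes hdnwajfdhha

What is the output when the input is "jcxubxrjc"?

The rule is to delete the last character, then move the last 3 characters to the front (rotate right by 3).
"jcxubxrjc" → "jcxubxrj" → "xrjjcxub".

xrjjcxub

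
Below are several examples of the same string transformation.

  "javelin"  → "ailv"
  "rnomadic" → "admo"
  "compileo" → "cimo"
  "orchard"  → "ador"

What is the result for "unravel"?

The rule is to sort the characters into alphabetical order, then keep every other character starting from the first (positions 1st, 3rd, 5th, ...).
For "unravel" the result is "alrv".

alrv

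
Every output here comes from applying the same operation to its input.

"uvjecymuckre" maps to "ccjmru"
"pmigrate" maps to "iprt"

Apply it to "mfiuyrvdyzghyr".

gimvyyy

The transformation: keep every other character starting from the first (positions 1st, 3rd, 5th, ...), then sort the characters into alphabetical order.
Applying both steps to "mfiuyrvdyzghyr": "miyvygy", then "gimvyyy".
(Check on "pmigrate": → "pirt" → "iprt" ✓)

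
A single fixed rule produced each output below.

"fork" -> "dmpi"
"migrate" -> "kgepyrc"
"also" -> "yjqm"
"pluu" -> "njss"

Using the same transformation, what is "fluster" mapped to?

The transformation: shift every letter 2 places backward in the alphabet (wrapping around).
Doing the same to "fluster": "djsqrcp".

djsqrcp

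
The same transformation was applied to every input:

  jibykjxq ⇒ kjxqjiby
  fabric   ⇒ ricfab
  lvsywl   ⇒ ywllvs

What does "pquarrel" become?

The rule is to swap the front and back halves of the string.
So "pquarrel" becomes "rrelpqua".

rrelpqua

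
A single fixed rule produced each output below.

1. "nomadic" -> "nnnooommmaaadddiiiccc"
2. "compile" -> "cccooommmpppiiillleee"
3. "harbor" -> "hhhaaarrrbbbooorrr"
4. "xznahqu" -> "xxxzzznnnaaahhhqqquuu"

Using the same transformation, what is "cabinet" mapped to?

Looking at the pairs, the operation is to repeat every character 3 times.
So "cabinet" becomes "cccaaabbbiiinnneeettt".

cccaaabbbiiinnneeettt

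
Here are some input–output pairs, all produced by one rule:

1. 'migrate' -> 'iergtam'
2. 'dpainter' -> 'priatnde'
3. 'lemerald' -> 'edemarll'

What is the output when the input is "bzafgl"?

zlfabg

The transformation: swap the first and last characters, then swap each adjacent pair of characters (1↔2, 3↔4, ...).
For "bzafgl", step one produces "lzafgb"; step two turns that into "zlfabg".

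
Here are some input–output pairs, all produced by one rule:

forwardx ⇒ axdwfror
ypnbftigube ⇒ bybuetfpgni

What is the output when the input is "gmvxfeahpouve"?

axevevfugphom

Each output is the input with this applied: sort the characters into alphabetical order, then take characters alternately from the front and the back (1st, last, 2nd, 2nd-last, ...).
On "gmvxfeahpouve": the first step gives "aeefghmopuvvx", and the second then gives "axevevfugphom".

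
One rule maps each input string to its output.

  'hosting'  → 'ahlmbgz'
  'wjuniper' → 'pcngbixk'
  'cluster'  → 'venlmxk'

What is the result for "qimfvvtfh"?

The pattern: shift every letter 7 places backward in the alphabet (wrapping around).
Applying that to "qimfvvtfh" gives "jbfyoomya".

jbfyoomya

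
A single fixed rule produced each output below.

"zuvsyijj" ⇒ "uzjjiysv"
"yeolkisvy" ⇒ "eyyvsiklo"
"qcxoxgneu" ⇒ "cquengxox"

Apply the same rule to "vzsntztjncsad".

Rule — reverse the string, then move the last 2 characters to the front (rotate right by 2).
Working it through for "vzsntztjncsad": intermediate "dascnjtztnszv", final "zvdascnjtztns".

zvdascnjtztns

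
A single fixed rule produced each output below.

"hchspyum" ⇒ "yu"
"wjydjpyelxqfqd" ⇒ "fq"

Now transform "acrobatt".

The rule is to move the last 3 characters to the front (rotate right by 3), then keep only the first 2 characters.
On "acrobatt": the first step gives "attacrob", and the second then gives "at".
(Check on "wjydjpyelxqfqd": → "fqdwjydjpyelxq" → "fq" ✓)

at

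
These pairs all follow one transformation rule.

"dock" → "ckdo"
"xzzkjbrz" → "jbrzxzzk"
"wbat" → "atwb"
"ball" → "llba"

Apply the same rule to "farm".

rmfa

The rule is to swap the front and back halves of the string.
Applying that to "farm" gives "rmfa".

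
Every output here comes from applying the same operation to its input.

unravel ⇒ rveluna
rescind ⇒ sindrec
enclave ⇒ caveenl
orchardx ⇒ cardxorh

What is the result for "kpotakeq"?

oakeqkpt

The transformation: move the first 3 characters to the end (rotate left by 3), then swap the first and last characters.
"kpotakeq" → "takeqkpo" → "oakeqkpt".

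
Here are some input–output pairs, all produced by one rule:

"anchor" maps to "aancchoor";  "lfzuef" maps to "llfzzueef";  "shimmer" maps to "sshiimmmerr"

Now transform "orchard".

oorcchaardd

Each output is the input with this applied: repeat every character 3 times, then keep every other character starting from the first (positions 1st, 3rd, 5th, ...).
Working it through for "orchard": intermediate "ooorrrccchhhaaarrrddd", final "oorcchaardd".
(Check on "anchor": → "aaannnccchhhooorrr" → "aancchoor" ✓)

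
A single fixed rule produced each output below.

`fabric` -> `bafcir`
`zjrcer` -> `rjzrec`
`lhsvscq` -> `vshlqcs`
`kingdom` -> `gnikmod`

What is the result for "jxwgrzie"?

rgwxjeiz

Each output is the input with this applied: move the last 3 characters to the front (rotate right by 3), then reverse the string.
On "jxwgrzie": the first step gives "ziejxwgr", and the second then gives "rgwxjeiz".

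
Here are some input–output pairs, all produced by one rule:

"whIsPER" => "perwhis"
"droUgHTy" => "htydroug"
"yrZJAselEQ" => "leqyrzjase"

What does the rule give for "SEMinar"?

narsemi

Each output is the input with this applied: move the last 3 characters to the front (rotate right by 3), then convert every letter to lowercase.
On "SEMinar": the first step gives "narSEMi", and the second then gives "narsemi".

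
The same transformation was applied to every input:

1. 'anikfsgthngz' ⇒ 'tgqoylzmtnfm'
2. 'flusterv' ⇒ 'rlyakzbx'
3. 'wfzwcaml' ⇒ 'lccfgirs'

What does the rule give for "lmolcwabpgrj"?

srrucihgmvpx

The transformation: shift every letter 6 places forward in the alphabet (wrapping around), then swap each adjacent pair of characters (1↔2, 3↔4, ...).
Applying both steps to "lmolcwabpgrj": "rsuricghvmxp", then "srrucihgmvpx".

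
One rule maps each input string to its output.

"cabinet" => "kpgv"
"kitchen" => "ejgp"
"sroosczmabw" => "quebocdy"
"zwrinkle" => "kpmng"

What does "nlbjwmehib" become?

The rule is to delete the first 3 characters, then shift every letter 2 places forward in the alphabet (wrapping around).
On "nlbjwmehib" that produces "lyogjkd".

lyogjkd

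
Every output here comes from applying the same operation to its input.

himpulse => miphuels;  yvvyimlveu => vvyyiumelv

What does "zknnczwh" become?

The pattern: move the first 2 characters to the end (rotate left by 2), then take characters alternately from the front and the back (1st, last, 2nd, 2nd-last, ...).
Working it through for "zknnczwh": intermediate "nnczwhzk", final "nknzchzw".

nknzchzw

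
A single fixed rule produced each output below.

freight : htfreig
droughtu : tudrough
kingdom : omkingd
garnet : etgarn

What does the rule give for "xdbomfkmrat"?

atxdbomfkmr

Looking at the pairs, the operation is to move the last 2 characters to the front (rotate right by 2).
"xdbomfkmrat" → "atxdbomfkmr".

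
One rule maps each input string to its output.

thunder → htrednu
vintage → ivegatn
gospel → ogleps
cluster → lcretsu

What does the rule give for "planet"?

lptena

What's happening: reverse the string, then move the last 2 characters to the front (rotate right by 2).
For "planet", step one produces "tenalp"; step two turns that into "lptena".
(Check on "thunder": → "rednuht" → "htrednu" ✓)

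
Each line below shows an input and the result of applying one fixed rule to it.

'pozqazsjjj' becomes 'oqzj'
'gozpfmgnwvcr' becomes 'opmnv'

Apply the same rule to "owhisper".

wip

The rule is to keep every other character starting from the second (positions 2nd, 4th, 6th, ...), then delete the last character.
"owhisper" → "wipr" → "wip".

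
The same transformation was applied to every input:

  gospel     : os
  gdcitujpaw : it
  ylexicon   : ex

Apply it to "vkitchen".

In each case the input is transformed by: swap the front and back halves of the string, then keep only the last 2 characters.
Applying both steps to "vkitchen": "chenvkit", then "it".

it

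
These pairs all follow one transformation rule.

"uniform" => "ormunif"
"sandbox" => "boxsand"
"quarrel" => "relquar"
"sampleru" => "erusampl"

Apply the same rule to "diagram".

Each output is the input with this applied: move the last 3 characters to the front (rotate right by 3).
So "diagram" becomes "ramdiag".

ramdiag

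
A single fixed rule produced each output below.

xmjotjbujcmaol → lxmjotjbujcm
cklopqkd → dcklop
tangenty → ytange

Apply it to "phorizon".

The pattern: move the last character to the front, then delete the last 2 characters.
Applying both steps to "phorizon": "nphorizo", then "nphori".

nphori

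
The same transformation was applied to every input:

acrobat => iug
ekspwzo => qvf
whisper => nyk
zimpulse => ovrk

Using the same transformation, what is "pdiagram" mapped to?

jgxs

The transformation: shift every letter 6 places forward in the alphabet (wrapping around), then keep every other character starting from the second (positions 2nd, 4th, 6th, ...).
Working it through for "pdiagram": intermediate "vjogmxgs", final "jgxs".
(Check on "acrobat": → "gixuhgz" → "iug" ✓)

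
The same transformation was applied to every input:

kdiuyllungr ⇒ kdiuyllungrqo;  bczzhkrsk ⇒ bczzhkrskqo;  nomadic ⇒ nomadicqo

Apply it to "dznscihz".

Each output is the input with this applied: append "qo".
"dznscihz" → "dznscihzqo".

dznscihzqo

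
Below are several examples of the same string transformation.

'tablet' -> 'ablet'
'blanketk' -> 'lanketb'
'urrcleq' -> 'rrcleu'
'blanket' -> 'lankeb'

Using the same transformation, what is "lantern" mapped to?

In each case the input is transformed by: delete the last character, then move the first character to the end.
"lantern" → "lanter" → "anterl".

anterl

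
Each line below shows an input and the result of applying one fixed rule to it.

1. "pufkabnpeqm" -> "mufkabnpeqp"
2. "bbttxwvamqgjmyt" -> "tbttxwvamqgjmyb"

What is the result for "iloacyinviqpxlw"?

wloacyinviqpxli

The pattern: swap the first and last characters.
On "iloacyinviqpxlw" that produces "wloacyinviqpxli".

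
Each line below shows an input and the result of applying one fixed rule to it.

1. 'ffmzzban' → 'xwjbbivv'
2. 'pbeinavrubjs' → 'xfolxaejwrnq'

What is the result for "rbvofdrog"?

nkcnxrkbz

The pattern: shift every letter 4 places backward in the alphabet (wrapping around), then move the last 3 characters to the front (rotate right by 3).
So "rbvofdrog" becomes "nkcnxrkbz".
(Check on "ffmzzban": → "bbivvxwj" → "xwjbbivv" ✓)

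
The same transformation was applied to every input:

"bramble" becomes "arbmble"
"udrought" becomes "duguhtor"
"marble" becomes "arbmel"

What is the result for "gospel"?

Rule — sort the characters into alphabetical order, then take characters alternately from the front and the back (1st, last, 2nd, 2nd-last, ...).
Working it through for "gospel": intermediate "eglops", final "esgplo".

esgplo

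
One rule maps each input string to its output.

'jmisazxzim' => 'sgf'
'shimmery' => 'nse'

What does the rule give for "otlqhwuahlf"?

The rule is to shift every letter 6 places forward in the alphabet (wrapping around), then keep one character in every 3, starting at position 2 (positions 2nd, 5th, 8th, ...).
Applying both steps to "otlqhwuahlf": "uzrwncagnrl", then "zngl".

zngl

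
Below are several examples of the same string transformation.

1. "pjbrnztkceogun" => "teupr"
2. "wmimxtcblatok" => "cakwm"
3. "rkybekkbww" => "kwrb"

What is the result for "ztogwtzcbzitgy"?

zzgzg

Looking at the pairs, the operation is to keep one character in every 3, starting at position 1 (positions 1st, 4th, 7th, ...), then move the first 2 characters to the end (rotate left by 2).
Applying both steps to "ztogwtzcbzitgy": "zgzzg", then "zzgzg".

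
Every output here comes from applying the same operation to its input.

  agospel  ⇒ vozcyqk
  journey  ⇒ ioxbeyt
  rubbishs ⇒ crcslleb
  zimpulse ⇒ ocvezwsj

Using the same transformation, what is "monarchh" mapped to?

The rule is to shift every letter 10 places forward in the alphabet (wrapping around), then reverse the string.
On "monarchh" that produces "rrmbkxyw".
(Check on "journey": → "tyebxoi" → "ioxbeyt" ✓)

rrmbkxyw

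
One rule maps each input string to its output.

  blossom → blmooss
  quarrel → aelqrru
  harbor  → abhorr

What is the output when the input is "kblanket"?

Each output is the input with this applied: sort the characters into alphabetical order.
On "kblanket" that produces "abekklnt".

abekklnt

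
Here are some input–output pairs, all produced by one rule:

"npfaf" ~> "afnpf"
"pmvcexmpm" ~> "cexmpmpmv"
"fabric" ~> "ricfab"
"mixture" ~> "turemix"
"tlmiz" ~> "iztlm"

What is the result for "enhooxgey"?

ooxgeyenh

Rule — move the first 3 characters to the end (rotate left by 3).
On "enhooxgey" that produces "ooxgeyenh".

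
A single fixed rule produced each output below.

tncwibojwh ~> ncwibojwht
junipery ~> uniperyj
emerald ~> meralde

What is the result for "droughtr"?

Rule — move the first character to the end.
For "droughtr" the result is "roughtrd".

roughtrd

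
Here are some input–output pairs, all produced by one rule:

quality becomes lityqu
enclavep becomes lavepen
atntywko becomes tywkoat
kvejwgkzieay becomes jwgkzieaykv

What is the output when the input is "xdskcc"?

Looking at the pairs, the operation is to move the first 3 characters to the end (rotate left by 3), then delete the last character.
Working it through for "xdskcc": intermediate "kccxds", final "kccxd".

kccxd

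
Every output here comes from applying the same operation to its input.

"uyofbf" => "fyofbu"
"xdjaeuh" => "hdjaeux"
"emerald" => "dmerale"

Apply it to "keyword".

deywork

What's happening: swap the first and last characters.
Doing the same to "keyword": "deywork".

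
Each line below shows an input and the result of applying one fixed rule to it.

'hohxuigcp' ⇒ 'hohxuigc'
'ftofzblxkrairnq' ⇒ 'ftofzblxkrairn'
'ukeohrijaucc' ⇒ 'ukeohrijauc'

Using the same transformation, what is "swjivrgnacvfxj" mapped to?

swjivrgnacvfx

Rule — delete the last character.
Applying that to "swjivrgnacvfxj" gives "swjivrgnacvfx".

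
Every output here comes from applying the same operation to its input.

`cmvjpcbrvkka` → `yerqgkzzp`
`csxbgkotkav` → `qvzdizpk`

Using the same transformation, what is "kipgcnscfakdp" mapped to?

In each case the input is transformed by: delete the first 3 characters, then shift every letter 11 places backward in the alphabet (wrapping around).
So "kipgcnscfakdp" becomes "vrchrupzse".

vrchrupzse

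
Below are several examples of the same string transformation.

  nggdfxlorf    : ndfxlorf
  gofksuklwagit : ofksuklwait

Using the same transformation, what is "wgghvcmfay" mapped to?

whvcmfay

The transformation: remove every "g".
Doing the same to "wgghvcmfay": "whvcmfay".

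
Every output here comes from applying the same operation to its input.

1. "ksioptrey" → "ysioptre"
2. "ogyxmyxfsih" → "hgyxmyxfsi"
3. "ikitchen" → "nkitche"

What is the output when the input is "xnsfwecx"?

xnsfwec

What's happening: delete the first character, then move the last character to the front.
Working it through for "xnsfwecx": intermediate "nsfwecx", final "xnsfwec".
(Check on "ogyxmyxfsih": → "gyxmyxfsih" → "hgyxmyxfsi" ✓)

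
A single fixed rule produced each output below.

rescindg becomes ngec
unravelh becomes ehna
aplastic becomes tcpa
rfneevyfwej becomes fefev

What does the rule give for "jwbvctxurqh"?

The transformation: keep every other character starting from the second (positions 2nd, 4th, 6th, ...), then move the last 2 characters to the front (rotate right by 2).
Doing the same to "jwbvctxurqh": "uqwvt".

uqwvt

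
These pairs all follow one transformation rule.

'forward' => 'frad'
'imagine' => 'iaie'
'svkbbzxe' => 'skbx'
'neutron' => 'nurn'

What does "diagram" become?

darm

The pattern: keep every other character starting from the first (positions 1st, 3rd, 5th, ...).
Applying that to "diagram" gives "darm".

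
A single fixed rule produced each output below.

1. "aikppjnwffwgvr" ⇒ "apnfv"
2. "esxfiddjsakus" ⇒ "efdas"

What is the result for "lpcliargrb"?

llrb

The pattern: keep one character in every 3, starting at position 1 (positions 1st, 4th, 7th, ...).
On "lpcliargrb" that produces "llrb".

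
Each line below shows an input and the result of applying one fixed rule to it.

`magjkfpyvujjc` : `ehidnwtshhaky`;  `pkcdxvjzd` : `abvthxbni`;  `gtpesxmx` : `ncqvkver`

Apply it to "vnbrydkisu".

The transformation: move the first 2 characters to the end (rotate left by 2), then shift every letter 2 places backward in the alphabet (wrapping around).
"vnbrydkisu" → "zpwbigqstl".

zpwbigqstl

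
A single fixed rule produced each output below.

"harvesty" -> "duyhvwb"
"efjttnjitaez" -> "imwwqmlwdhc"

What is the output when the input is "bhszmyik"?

kvcpbln

Each output is the input with this applied: delete the first character, then shift every letter 3 places forward in the alphabet (wrapping around).
On "bhszmyik": the first step gives "hszmyik", and the second then gives "kvcpbln".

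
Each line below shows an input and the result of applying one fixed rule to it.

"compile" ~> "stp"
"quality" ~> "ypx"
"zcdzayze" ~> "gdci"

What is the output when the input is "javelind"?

eimh

In each case the input is transformed by: keep every other character starting from the second (positions 2nd, 4th, 6th, ...), then shift every letter 4 places forward in the alphabet (wrapping around).
"javelind" → "aeid" → "eimh".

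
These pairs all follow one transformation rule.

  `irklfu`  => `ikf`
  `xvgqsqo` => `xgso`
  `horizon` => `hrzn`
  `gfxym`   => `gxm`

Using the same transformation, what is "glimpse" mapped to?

gipe

What's happening: keep every other character starting from the first (positions 1st, 3rd, 5th, ...).
For "glimpse" the result is "gipe".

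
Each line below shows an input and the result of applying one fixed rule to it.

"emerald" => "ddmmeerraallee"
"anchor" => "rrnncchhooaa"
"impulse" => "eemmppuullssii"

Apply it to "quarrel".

Rule — swap the first and last characters, then double every character.
Working it through for "quarrel": intermediate "luarreq", final "lluuaarrrreeqq".
(Check on "impulse": → "empulsi" → "eemmppuullssii" ✓)

lluuaarrrreeqq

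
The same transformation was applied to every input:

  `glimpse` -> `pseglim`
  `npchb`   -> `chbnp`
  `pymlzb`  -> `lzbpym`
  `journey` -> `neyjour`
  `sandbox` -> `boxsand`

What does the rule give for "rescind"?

The pattern: move the last 3 characters to the front (rotate right by 3).
Applying that to "rescind" gives "indresc".

indresc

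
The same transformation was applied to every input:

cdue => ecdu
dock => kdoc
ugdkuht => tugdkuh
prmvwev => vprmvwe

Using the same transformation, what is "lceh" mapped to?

The rule is to move the last character to the front.
Applying that to "lceh" gives "hlce".

hlce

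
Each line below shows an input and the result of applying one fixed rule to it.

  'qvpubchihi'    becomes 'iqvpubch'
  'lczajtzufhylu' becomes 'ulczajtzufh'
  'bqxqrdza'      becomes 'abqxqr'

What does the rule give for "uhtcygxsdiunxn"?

Rule — move the last character to the front, then delete the last 2 characters.
For "uhtcygxsdiunxn", step one produces "nuhtcygxsdiunx"; step two turns that into "nuhtcygxsdiu".

nuhtcygxsdiu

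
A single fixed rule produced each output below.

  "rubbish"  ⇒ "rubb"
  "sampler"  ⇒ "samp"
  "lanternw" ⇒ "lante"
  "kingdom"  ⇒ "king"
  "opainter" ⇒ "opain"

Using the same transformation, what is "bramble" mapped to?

bram

The pattern: delete the last 3 characters.
On "bramble" that produces "bram".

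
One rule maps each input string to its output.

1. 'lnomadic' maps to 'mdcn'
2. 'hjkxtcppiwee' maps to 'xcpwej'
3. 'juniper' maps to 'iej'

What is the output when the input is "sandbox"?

dos

Looking at the pairs, the operation is to move the first 2 characters to the end (rotate left by 2), then keep every other character starting from the second (positions 2nd, 4th, 6th, ...).
For "sandbox", step one produces "ndboxsa"; step two turns that into "dos".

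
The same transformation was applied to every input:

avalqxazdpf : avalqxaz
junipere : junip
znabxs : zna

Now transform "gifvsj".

gif

What's happening: delete the last 3 characters.
Applying that to "gifvsj" gives "gif".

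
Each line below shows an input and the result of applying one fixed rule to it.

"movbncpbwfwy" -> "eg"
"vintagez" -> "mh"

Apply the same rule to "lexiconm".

Looking at the pairs, the operation is to shift every letter 8 places forward in the alphabet (wrapping around), then keep only the last 2 characters.
On "lexiconm" that produces "vu".

vu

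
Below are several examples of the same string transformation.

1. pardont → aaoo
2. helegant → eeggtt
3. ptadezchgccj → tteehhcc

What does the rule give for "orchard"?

rraa

The transformation: keep one character in every 3, starting at position 2 (positions 2nd, 5th, 8th, ...), then double every character.
Working it through for "orchard": intermediate "ra", final "rraa".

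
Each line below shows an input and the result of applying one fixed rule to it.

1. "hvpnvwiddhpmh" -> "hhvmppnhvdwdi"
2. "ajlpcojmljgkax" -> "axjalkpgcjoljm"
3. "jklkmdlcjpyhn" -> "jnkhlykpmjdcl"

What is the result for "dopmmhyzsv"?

dvospzmymh

In each case the input is transformed by: take characters alternately from the front and the back (1st, last, 2nd, 2nd-last, ...).
"dopmmhyzsv" → "dvospzmymh".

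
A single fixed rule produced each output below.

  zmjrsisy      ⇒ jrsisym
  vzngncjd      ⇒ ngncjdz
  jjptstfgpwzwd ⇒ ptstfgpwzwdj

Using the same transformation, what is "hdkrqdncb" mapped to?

krqdncbd

What's happening: delete the first character, then move the first character to the end.
Starting from "hdkrqdncb": after the first operation, "dkrqdncb"; after the second, "krqdncbd".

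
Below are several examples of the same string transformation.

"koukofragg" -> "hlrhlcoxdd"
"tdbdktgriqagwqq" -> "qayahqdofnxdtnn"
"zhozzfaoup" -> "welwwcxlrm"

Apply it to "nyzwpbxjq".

Looking at the pairs, the operation is to shift every letter 3 places backward in the alphabet (wrapping around).
For "nyzwpbxjq" the result is "kvwtmyugn".

kvwtmyugn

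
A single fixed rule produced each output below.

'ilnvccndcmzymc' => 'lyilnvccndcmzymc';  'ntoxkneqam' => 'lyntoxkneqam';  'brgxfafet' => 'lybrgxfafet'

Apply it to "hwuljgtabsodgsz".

lyhwuljgtabsodgsz

In each case the input is transformed by: prepend "ly".
So "hwuljgtabsodgsz" becomes "lyhwuljgtabsodgsz".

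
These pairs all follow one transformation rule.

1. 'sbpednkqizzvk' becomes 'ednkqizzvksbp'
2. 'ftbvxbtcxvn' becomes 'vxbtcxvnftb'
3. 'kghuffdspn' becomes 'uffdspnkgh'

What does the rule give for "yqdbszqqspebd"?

The rule is to move the first 3 characters to the end (rotate left by 3).
For "yqdbszqqspebd" the result is "bszqqspebdyqd".

bszqqspebdyqd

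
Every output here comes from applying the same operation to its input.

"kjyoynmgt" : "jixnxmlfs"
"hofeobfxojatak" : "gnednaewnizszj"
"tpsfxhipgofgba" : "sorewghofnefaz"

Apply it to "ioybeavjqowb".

hnxadzuipnva

The transformation: shift every letter 1 place backward in the alphabet (wrapping around).
For "ioybeavjqowb" the result is "hnxadzuipnva".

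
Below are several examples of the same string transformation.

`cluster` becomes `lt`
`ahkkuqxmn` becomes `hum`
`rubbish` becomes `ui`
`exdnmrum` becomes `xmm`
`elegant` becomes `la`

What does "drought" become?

rg

Looking at the pairs, the operation is to keep one character in every 3, starting at position 2 (positions 2nd, 5th, 8th, ...).
"drought" → "rg".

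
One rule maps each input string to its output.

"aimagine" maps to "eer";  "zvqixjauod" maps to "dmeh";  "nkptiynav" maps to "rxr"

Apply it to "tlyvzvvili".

Rule — shift every letter 4 places forward in the alphabet (wrapping around), then keep one character in every 3, starting at position 1 (positions 1st, 4th, 7th, ...).
Doing the same to "tlyvzvvili": "xzzm".

xzzm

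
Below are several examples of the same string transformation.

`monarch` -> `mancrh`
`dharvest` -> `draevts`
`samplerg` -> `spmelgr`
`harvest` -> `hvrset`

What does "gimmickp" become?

gmmcipk

The rule is to swap each adjacent pair of characters (1↔2, 3↔4, ...), then delete the first character.
Working it through for "gimmickp": intermediate "igmmcipk", final "gmmcipk".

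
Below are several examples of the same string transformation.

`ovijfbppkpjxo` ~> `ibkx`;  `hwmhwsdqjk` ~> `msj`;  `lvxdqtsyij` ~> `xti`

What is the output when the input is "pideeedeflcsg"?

defs

What's happening: keep one character in every 3, starting at position 3 (positions 3rd, 6th, 9th, ...).
"pideeedeflcsg" → "defs".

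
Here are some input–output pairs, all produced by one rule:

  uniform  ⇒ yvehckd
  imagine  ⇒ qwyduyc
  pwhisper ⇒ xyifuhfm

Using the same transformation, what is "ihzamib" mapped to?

In each case the input is transformed by: shift every letter 10 places backward in the alphabet (wrapping around), then move the first 2 characters to the end (rotate left by 2).
Starting from "ihzamib": after the first operation, "yxpqcyr"; after the second, "pqcyryx".

pqcyryx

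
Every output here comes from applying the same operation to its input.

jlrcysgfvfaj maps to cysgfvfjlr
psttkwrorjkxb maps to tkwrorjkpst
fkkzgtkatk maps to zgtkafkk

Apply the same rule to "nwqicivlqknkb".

In each case the input is transformed by: delete the last 2 characters, then move the first 3 characters to the end (rotate left by 3).
Applying both steps to "nwqicivlqknkb": "nwqicivlqkn", then "icivlqknnwq".

icivlqknnwq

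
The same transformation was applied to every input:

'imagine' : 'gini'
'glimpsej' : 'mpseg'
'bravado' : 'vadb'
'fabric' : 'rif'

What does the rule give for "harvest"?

vesh

What's happening: swap the first and last characters, then delete the first 3 characters.
For "harvest" the result is "vesh".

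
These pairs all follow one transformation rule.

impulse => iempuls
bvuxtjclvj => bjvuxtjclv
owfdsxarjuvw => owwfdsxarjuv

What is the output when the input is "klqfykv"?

Rule — swap the first and last characters, then move the last character to the front.
Working it through for "klqfykv": intermediate "vlqfykk", final "kvlqfyk".

kvlqfyk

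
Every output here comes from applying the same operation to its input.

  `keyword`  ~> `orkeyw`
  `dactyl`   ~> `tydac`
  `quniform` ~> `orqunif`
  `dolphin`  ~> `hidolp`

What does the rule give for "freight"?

The rule is to delete the last character, then move the last 2 characters to the front (rotate right by 2).
Applying both steps to "freight": "freigh", then "ghfrei".

ghfrei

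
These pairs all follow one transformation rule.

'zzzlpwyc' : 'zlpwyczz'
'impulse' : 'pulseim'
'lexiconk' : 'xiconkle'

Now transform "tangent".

ngentta

In each case the input is transformed by: move the first 2 characters to the end (rotate left by 2).
Applying that to "tangent" gives "ngentta".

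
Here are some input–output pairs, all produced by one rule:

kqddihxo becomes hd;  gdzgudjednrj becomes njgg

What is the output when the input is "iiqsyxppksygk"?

ypyi

Each output is the input with this applied: reverse the string, then keep one character in every 3, starting at position 3 (positions 3rd, 6th, 9th, ...).
On "iiqsyxppksygk": the first step gives "kgyskppxysqii", and the second then gives "ypyi".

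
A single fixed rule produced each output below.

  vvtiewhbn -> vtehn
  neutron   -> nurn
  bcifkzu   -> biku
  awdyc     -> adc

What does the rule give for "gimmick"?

The rule is to keep every other character starting from the first (positions 1st, 3rd, 5th, ...).
On "gimmick" that produces "gmik".

gmik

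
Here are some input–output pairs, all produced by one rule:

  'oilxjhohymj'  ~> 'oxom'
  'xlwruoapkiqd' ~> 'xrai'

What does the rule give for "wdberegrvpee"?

What's happening: keep one character in every 3, starting at position 1 (positions 1st, 4th, 7th, ...).
"wdberegrvpee" → "wegp".

wegp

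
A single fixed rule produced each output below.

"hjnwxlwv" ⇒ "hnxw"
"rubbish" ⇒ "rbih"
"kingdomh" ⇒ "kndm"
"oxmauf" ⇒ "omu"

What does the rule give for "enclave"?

Rule — keep every other character starting from the first (positions 1st, 3rd, 5th, ...).
Doing the same to "enclave": "ecae".

ecae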